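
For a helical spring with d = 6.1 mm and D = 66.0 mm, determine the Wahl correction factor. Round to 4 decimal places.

1.1332

C = D/d = 66.0/6.1 = 10.8197
K_W = (4C−1)/(4C−4) + 0.615/C = 42.279/39.279 + 0.0568 = 1.1332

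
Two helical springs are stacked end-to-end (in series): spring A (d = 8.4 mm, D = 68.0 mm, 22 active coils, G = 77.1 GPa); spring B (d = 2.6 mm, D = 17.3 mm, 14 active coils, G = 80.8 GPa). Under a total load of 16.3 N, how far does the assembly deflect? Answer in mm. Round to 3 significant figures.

4.91 mm

k_A = Gd⁴/(8D³N_a) = (77.1×10³)(8.4⁴)/(8·68.0³·22) = 6.9364 N/mm
k_B = Gd⁴/(8D³N_a) = (80.8×10³)(2.6⁴)/(8·17.3³·14) = 6.3672 N/mm
Series: 1/k_eq = 1/6.9364 + 1/6.3672 = 0.30122; k_eq = 3.3198 N/mm
δ = F/k_eq = 16.3/3.3198 = 4.9099 mm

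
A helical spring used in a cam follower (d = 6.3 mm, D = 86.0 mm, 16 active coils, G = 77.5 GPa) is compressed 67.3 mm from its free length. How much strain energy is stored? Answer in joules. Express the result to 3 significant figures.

3.40 J

k = Gd⁴/(8D³N_a) = (77.5×10³)(6.3⁴)/(8·86.0³·16) = 1.4995 N/mm
U = ½kδ² = 0.5 × 1.4995 × 67.3² = 3395.9 N·mm = 3.3959 J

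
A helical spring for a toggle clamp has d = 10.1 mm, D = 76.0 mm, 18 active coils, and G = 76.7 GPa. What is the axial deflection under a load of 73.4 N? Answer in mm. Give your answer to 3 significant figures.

k = Gd⁴/(8D³N_a) = (76.7×10³)(10.1⁴)/(8·76.0³·18) = 12.626 N/mm
δ = F/k = 73.4 / 12.626 = 5.8132 mm

5.81 mm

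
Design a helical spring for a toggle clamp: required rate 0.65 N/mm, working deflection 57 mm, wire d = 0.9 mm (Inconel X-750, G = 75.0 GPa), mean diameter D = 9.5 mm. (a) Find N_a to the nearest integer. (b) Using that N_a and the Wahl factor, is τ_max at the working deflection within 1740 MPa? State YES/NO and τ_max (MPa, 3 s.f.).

(a) 11 coils; (b) YES, τ_max = 1400 MPa

N_a = Gd⁴/(8D³k) = (75.0×10³)(0.9⁴)/(8·9.5³·0.65) = 11.04 → N_a = 11
Actual rate k = Gd⁴/(8D³·11) = 0.6522 N/mm
Working load F = kδ = 0.6522·57 = 37.175 N
C = 9.5/0.9 = 10.5556; K_W = (4C−1)/(4C−4)+0.615/C = 1.1368
τ_max = K_W·8FD/(πd³) = 1.1368·1233.6 = 1402.3 MPa
τ_max ≤ 1740 MPa → acceptable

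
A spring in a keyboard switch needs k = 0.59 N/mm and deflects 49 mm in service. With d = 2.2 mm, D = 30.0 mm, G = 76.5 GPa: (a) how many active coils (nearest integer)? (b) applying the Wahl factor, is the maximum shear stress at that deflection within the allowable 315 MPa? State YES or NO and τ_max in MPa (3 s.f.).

N_a = Gd⁴/(8D³k) = (76.5×10³)(2.2⁴)/(8·30.0³·0.59) = 14.06 → N_a = 14
Actual rate k = Gd⁴/(8D³·14) = 0.59261 N/mm
Working load F = kδ = 0.59261·49 = 29.038 N
C = 30.0/2.2 = 13.6364; K_W = (4C−1)/(4C−4)+0.615/C = 1.1045
τ_max = K_W·8FD/(πd³) = 1.1045·208.33 = 230.09 MPa
τ_max ≤ 315 MPa → acceptable

(a) 14 coils; (b) YES, τ_max = 230 MPa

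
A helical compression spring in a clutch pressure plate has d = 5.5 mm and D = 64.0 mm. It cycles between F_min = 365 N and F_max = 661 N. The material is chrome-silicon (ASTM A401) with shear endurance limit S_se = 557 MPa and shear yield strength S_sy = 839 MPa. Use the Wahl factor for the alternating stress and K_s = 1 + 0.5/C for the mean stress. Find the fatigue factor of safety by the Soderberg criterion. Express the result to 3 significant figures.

1.09

C = D/d = 64.0/5.5 = 11.6364; K_W = (4C−1)/(4C−4)+0.615/C = 1.1234; K_s = 1+0.5/C = 1.0430
F_a = (F_max−F_min)/2 = 148 N; F_m = (F_max+F_min)/2 = 513 N
τ_a = K_W·8F_aD/(πd³) = 1.1234 × 144.98 = 162.86 MPa
τ_m = K_s·8F_mD/(πd³) = 1.0430 × 502.52 = 524.11 MPa
Soderberg: 1/n_f = τ_a/S_se + τ_m/S_sy = 162.86/557 + 524.11/839 = 0.29239 + 0.62468 = 0.91707
n_f = 1/0.91707 = 1.09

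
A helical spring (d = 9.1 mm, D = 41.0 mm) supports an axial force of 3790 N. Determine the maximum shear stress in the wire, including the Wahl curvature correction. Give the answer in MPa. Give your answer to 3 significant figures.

709 MPa

Spring index C = D/d = 41.0/9.1 = 4.5055
K_W = (4C−1)/(4C−4) + 0.615/C = 17.022/14.022 + 0.1365 = 1.3504
τ₀ = 8FD/(πd³) = 8·3790·41.0/(π·9.1³) = 1.24312e+06/2367.4 = 525.1 MPa
τ_max = K·τ₀ = 1.3504 × 525.1 = 709.12 MPa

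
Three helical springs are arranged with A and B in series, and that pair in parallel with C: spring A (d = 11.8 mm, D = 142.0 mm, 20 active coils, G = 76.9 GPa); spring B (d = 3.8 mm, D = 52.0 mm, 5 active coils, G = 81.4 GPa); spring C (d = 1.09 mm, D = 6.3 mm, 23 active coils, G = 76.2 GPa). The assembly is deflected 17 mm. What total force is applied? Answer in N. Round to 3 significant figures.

66.4 N

k_A = Gd⁴/(8D³N_a) = (76.9×10³)(11.8⁴)/(8·142.0³·20) = 3.2544 N/mm
k_B = Gd⁴/(8D³N_a) = (81.4×10³)(3.8⁴)/(8·52.0³·5) = 3.0178 N/mm
k_C = Gd⁴/(8D³N_a) = (76.2×10³)(1.09⁴)/(8·6.3³·23) = 2.3379 N/mm
Springs A,B series: k_AB = 1/(1/3.2544+1/3.0178) = 1.5658 N/mm; parallel with C: k_eq = 1.5658+2.3379 = 3.9037 N/mm
F = k_eq·δ = 3.9037·17 = 66.363 N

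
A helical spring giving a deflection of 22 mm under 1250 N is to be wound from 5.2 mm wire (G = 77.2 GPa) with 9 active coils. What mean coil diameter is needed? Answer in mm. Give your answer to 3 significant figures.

Required rate k = F/δ = 1250/22 = 56.818 N/mm
D = (Gd⁴/(8N_a·k))^(1/3) = (77.2×10³·5.2⁴/(8·9·56.818))^(1/3)
  = (13797.8)^(1/3) = 23.9848 mm

24.0 mm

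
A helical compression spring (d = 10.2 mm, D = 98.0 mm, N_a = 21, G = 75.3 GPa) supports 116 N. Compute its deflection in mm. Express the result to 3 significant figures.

k = Gd⁴/(8D³N_a) = (75.3×10³)(10.2⁴)/(8·98.0³·21) = 5.1548 N/mm
δ = F/k = 116 / 5.1548 = 22.503 mm

22.5 mm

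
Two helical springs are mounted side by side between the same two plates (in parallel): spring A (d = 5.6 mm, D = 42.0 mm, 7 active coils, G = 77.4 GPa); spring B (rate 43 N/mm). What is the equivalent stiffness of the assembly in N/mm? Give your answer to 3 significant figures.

61.3 N/mm

k_A = Gd⁴/(8D³N_a) = (77.4×10³)(5.6⁴)/(8·42.0³·7) = 18.347 N/mm
Parallel: k_eq = 18.347 + 43 = 61.347 N/mm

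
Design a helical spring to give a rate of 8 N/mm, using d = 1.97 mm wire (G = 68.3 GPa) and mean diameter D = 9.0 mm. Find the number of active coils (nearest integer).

N_a = Gd⁴/(8D³k) = (68.3×10³ × 1.97⁴)/(8 × 9.0³ × 8)
    = 1.02869e+06 / 46656 = 22.05 → 22 coils

22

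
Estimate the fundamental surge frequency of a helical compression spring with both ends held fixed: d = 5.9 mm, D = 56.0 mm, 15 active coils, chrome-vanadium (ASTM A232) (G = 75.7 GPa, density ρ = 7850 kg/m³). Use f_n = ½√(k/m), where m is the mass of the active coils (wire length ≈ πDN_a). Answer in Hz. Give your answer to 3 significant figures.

43.8 Hz

k = Gd⁴/(8D³N_a) = (75.7×10³)(5.9⁴)/(8·56.0³·15) = 4.3527 N/mm = 4352.7 N/m
Wire length L = πDN_a = π·56.0·15 = 2638.9 mm
m = ρ·(πd²/4)·L = 7850 × 27.34×10⁻⁶ m² × 2.6389 m = 0.56636 kg
f_n = ½√(k/m) = 0.5·√(4352.7/0.56636) = 0.5·√(7685.4) = 43.833 Hz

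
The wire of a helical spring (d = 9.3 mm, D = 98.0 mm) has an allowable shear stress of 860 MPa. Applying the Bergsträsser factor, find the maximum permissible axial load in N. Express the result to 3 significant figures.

C = D/d = 98.0/9.3 = 10.5376
K_B = (4C+2)/(4C−3) = 44.151/39.151 = 1.1277
τ_max = K·8FD/(πd³) → F_max = τ_allow·πd³/(8DK)
F_max = 860·π·9.3³/(8·98.0·1.1277) = 2.1732e+06/884.13 = 2458 N

2460 N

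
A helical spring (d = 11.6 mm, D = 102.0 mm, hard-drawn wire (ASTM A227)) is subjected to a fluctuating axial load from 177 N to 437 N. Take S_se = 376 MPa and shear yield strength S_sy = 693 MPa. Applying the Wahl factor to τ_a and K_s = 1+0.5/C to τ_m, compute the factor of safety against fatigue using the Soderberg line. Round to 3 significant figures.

C = D/d = 102.0/11.6 = 8.7931; K_W = (4C−1)/(4C−4)+0.615/C = 1.1662; K_s = 1+0.5/C = 1.0569
F_a = (F_max−F_min)/2 = 130 N; F_m = (F_max+F_min)/2 = 307 N
τ_a = K_W·8F_aD/(πd³) = 1.1662 × 21.633 = 25.228 MPa
τ_m = K_s·8F_mD/(πd³) = 1.0569 × 51.086 = 53.991 MPa
Soderberg: 1/n_f = τ_a/S_se + τ_m/S_sy = 25.228/376 + 53.991/693 = 0.06709 + 0.07791 = 0.145
n_f = 1/0.145 = 6.896

6.90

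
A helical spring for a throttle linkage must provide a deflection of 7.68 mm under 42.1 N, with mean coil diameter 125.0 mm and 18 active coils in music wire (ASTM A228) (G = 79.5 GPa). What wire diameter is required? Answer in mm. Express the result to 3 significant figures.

Required rate k = F/δ = 42.1/7.68 = 5.4818 N/mm
d = (8D³N_a·k / G)^(1/4) = (8·125.0³·18·5.4818 / (79.5×10³))^0.25
  = (19393)^0.25 = 11.8008 mm

11.8 mm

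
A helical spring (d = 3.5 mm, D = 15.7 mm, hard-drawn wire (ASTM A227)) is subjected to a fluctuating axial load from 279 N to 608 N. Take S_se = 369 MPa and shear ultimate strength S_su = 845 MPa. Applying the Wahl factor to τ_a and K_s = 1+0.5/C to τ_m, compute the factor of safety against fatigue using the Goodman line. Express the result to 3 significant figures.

0.904

C = D/d = 15.7/3.5 = 4.4857; K_W = (4C−1)/(4C−4)+0.615/C = 1.3523; K_s = 1+0.5/C = 1.1115
F_a = (F_max−F_min)/2 = 164.5 N; F_m = (F_max+F_min)/2 = 443.5 N
τ_a = K_W·8F_aD/(πd³) = 1.3523 × 153.39 = 207.43 MPa
τ_m = K_s·8F_mD/(πd³) = 1.1115 × 413.55 = 459.65 MPa
Goodman: 1/n_f = τ_a/S_se + τ_m/S_su = 207.43/369 + 459.65/845 = 0.56213 + 0.54396 = 1.1061
n_f = 1/1.1061 = 0.9041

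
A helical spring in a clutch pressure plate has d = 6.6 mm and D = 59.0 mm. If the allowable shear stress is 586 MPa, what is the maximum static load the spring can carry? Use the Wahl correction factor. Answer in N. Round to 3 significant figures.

964 N

C = D/d = 59.0/6.6 = 8.9394
K_W = (4C−1)/(4C−4) + 0.615/C = 34.758/31.758 + 0.0688 = 1.1633
τ_max = K·8FD/(πd³) → F_max = τ_allow·πd³/(8DK)
F_max = 586·π·6.6³/(8·59.0·1.1633) = 5.2927e+05/549.06 = 963.96 N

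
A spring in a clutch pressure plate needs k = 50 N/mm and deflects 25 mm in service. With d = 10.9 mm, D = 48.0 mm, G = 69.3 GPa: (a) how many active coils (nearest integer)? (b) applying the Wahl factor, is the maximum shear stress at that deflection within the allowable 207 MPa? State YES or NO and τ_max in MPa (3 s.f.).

N_a = Gd⁴/(8D³k) = (69.3×10³)(10.9⁴)/(8·48.0³·50) = 22.11 → N_a = 22
Actual rate k = Gd⁴/(8D³·22) = 50.258 N/mm
Working load F = kδ = 50.258·25 = 1256.4 N
C = 48.0/10.9 = 4.4037; K_W = (4C−1)/(4C−4)+0.615/C = 1.3600
τ_max = K_W·8FD/(πd³) = 1.3600·118.59 = 161.28 MPa
τ_max ≤ 207 MPa → acceptable

(a) 22 coils; (b) YES, τ_max = 161 MPa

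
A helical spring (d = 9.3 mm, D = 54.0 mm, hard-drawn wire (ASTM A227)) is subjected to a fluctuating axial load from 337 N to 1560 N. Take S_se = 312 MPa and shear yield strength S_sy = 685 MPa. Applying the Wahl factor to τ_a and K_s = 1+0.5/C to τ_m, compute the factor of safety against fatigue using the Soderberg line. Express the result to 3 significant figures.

1.47

C = D/d = 54.0/9.3 = 5.8065; K_W = (4C−1)/(4C−4)+0.615/C = 1.2620; K_s = 1+0.5/C = 1.0861
F_a = (F_max−F_min)/2 = 611.5 N; F_m = (F_max+F_min)/2 = 948.5 N
τ_a = K_W·8F_aD/(πd³) = 1.2620 × 104.54 = 131.92 MPa
τ_m = K_s·8F_mD/(πd³) = 1.0861 × 162.15 = 176.12 MPa
Soderberg: 1/n_f = τ_a/S_se + τ_m/S_sy = 131.92/312 + 176.12/685 = 0.42284 + 0.25710 = 0.67994
n_f = 1/0.67994 = 1.471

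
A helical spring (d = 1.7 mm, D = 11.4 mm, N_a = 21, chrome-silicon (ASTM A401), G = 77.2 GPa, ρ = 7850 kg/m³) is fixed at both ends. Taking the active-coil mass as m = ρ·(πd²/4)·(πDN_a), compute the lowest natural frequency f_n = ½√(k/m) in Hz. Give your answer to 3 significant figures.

k = Gd⁴/(8D³N_a) = (77.2×10³)(1.7⁴)/(8·11.4³·21) = 2.5905 N/mm = 2590.5 N/m
Wire length L = πDN_a = π·11.4·21 = 752.1 mm
m = ρ·(πd²/4)·L = 7850 × 2.2698×10⁻⁶ m² × 0.7521 m = 0.013401 kg
f_n = ½√(k/m) = 0.5·√(2590.5/0.013401) = 0.5·√(1.9331e+05) = 219.84 Hz

220 Hz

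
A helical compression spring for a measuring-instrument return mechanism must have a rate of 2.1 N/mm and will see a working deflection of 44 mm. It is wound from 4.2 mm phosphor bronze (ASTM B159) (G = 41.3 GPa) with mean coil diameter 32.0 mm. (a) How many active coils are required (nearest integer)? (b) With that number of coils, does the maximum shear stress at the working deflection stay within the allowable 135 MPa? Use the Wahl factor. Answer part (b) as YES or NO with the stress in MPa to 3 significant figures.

N_a = Gd⁴/(8D³k) = (41.3×10³)(4.2⁴)/(8·32.0³·2.1) = 23.34 → N_a = 23
Actual rate k = Gd⁴/(8D³·23) = 2.1315 N/mm
Working load F = kδ = 2.1315·44 = 93.785 N
C = 32.0/4.2 = 7.6190; K_W = (4C−1)/(4C−4)+0.615/C = 1.1940
τ_max = K_W·8FD/(πd³) = 1.1940·103.15 = 123.17 MPa
τ_max ≤ 135 MPa → acceptable

(a) 23 coils; (b) YES, τ_max = 123 MPa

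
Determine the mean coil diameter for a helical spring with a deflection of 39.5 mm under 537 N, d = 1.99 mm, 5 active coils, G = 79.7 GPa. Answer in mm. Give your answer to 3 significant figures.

13.2 mm

Required rate k = F/δ = 537/39.5 = 13.595 N/mm
D = (Gd⁴/(8N_a·k))^(1/3) = (79.7×10³·1.99⁴/(8·5·13.595))^(1/3)
  = (2298.44)^(1/3) = 13.1971 mm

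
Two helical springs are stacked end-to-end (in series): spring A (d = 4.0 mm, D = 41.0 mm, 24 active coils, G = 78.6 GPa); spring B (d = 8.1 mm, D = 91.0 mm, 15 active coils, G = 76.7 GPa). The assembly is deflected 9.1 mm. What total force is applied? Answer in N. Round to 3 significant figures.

k_A = Gd⁴/(8D³N_a) = (78.6×10³)(4.0⁴)/(8·41.0³·24) = 1.5206 N/mm
k_B = Gd⁴/(8D³N_a) = (76.7×10³)(8.1⁴)/(8·91.0³·15) = 3.6512 N/mm
Series: 1/k_eq = 1/1.5206 + 1/3.6512 = 0.93153; k_eq = 1.0735 N/mm
F = k_eq·δ = 1.0735·9.1 = 9.7689 N

9.77 N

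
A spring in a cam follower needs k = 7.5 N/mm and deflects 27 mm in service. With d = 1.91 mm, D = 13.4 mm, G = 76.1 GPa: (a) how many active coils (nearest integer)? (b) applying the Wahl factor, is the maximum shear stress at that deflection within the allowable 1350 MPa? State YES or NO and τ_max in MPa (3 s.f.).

(a) 7 coils; (b) YES, τ_max = 1200 MPa

N_a = Gd⁴/(8D³k) = (76.1×10³)(1.91⁴)/(8·13.4³·7.5) = 7.015 → N_a = 7
Actual rate k = Gd⁴/(8D³·7) = 7.5165 N/mm
Working load F = kδ = 7.5165·27 = 202.95 N
C = 13.4/1.91 = 7.0157; K_W = (4C−1)/(4C−4)+0.615/C = 1.2123
τ_max = K_W·8FD/(πd³) = 1.2123·993.86 = 1204.9 MPa
τ_max ≤ 1350 MPa → acceptable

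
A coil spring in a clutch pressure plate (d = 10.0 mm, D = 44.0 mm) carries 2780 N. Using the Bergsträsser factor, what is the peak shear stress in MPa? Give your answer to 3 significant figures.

Spring index C = D/d = 44.0/10.0 = 4.4000
K_B = (4C+2)/(4C−3) = 19.600/14.600 = 1.3425
τ₀ = 8FD/(πd³) = 8·2780·44.0/(π·10.0³) = 978560/3141.6 = 311.49 MPa
τ_max = K·τ₀ = 1.3425 × 311.49 = 418.16 MPa

418 MPa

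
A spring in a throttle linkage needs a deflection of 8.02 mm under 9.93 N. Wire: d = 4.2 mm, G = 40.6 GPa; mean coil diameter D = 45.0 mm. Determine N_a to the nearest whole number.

14

Required rate k = F/δ = 9.93/8.02 = 1.2382 N/mm
N_a = Gd⁴/(8D³k) = (40.6×10³ × 4.2⁴)/(8 × 45.0³ × 1.2382)
    = 1.26335e+07 / 902615 = 14 → 14 coils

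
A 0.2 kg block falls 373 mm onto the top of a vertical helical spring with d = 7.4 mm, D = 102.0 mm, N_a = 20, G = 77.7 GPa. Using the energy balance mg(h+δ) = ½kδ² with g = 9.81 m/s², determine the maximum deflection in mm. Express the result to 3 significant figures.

k = Gd⁴/(8D³N_a) = (77.7×10³)(7.4⁴)/(8·102.0³·20) = 1.3722 N/mm
W = mg = 0.2 × 9.81 = 1.962 N
½kδ² − Wδ − Wh = 0 → δ = (W + √(W² + 2kWh))/k
δ = (1.962 + √(3.8494 + 2008.47))/1.3722 = (1.962 + 44.859)/1.3722 = 34.12 mm

34.1 mm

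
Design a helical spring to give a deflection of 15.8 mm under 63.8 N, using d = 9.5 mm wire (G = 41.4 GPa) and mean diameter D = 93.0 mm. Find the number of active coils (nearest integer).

13

Required rate k = F/δ = 63.8/15.8 = 4.038 N/mm
N_a = Gd⁴/(8D³k) = (41.4×10³ × 9.5⁴)/(8 × 93.0³ × 4.038)
    = 3.37206e+08 / 2.59838e+07 = 12.98 → 13 coils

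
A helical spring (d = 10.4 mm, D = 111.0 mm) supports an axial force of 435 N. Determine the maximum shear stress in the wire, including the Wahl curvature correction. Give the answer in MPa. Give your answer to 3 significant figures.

Spring index C = D/d = 111.0/10.4 = 10.6731
K_W = (4C−1)/(4C−4) + 0.615/C = 41.692/38.692 + 0.0576 = 1.1352
τ₀ = 8FD/(πd³) = 8·435·111.0/(π·10.4³) = 386280/3533.9 = 109.31 MPa
τ_max = K·τ₀ = 1.1352 × 109.31 = 124.08 MPa

124 MPa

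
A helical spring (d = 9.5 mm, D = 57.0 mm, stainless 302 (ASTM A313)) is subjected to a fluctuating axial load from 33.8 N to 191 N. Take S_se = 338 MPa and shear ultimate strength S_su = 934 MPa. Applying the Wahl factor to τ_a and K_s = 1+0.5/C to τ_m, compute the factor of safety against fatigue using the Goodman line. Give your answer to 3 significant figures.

C = D/d = 57.0/9.5 = 6.0000; K_W = (4C−1)/(4C−4)+0.615/C = 1.2525; K_s = 1+0.5/C = 1.0833
F_a = (F_max−F_min)/2 = 78.6 N; F_m = (F_max+F_min)/2 = 112.4 N
τ_a = K_W·8F_aD/(πd³) = 1.2525 × 13.307 = 16.667 MPa
τ_m = K_s·8F_mD/(πd³) = 1.0833 × 19.029 = 20.614 MPa
Goodman: 1/n_f = τ_a/S_se + τ_m/S_su = 16.667/338 + 20.614/934 = 0.04931 + 0.02207 = 0.07138
n_f = 1/0.07138 = 14.01

14.0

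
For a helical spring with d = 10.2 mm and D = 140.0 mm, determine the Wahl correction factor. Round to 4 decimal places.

C = D/d = 140.0/10.2 = 13.7255
K_W = (4C−1)/(4C−4) + 0.615/C = 53.902/50.902 + 0.0448 = 1.1037

1.1037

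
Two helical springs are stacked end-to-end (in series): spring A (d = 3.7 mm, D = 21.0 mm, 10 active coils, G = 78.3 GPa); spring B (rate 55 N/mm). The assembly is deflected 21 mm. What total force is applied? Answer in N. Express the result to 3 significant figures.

306 N

k_A = Gd⁴/(8D³N_a) = (78.3×10³)(3.7⁴)/(8·21.0³·10) = 19.807 N/mm
Series: 1/k_eq = 1/19.807 + 1/55 = 0.068669; k_eq = 14.563 N/mm
F = k_eq·δ = 14.563·21 = 305.82 N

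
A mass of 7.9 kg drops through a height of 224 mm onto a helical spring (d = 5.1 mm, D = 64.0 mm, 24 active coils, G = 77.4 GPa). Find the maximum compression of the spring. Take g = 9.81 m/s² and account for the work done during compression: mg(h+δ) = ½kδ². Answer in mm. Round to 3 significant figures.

k = Gd⁴/(8D³N_a) = (77.4×10³)(5.1⁴)/(8·64.0³·24) = 1.0404 N/mm
W = mg = 7.9 × 9.81 = 77.499 N
½kδ² − Wδ − Wh = 0 → δ = (W + √(W² + 2kWh))/k
δ = (77.499 + √(6006.1 + 36120.6))/1.0404 = (77.499 + 205.25)/1.0404 = 271.78 mm

272 mm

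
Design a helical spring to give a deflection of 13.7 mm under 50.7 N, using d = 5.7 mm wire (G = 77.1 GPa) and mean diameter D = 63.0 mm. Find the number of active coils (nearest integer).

Required rate k = F/δ = 50.7/13.7 = 3.7007 N/mm
N_a = Gd⁴/(8D³k) = (77.1×10³ × 5.7⁴)/(8 × 63.0³ × 3.7007)
    = 8.13868e+07 / 7.40285e+06 = 10.99 → 11 coils

11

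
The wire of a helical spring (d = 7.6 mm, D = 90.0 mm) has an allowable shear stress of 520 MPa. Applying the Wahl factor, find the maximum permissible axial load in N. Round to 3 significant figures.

888 N

C = D/d = 90.0/7.6 = 11.8421
K_W = (4C−1)/(4C−4) + 0.615/C = 46.368/43.368 + 0.0519 = 1.1211
τ_max = K·8FD/(πd³) → F_max = τ_allow·πd³/(8DK)
F_max = 520·π·7.6³/(8·90.0·1.1211) = 7.1712e+05/807.2 = 888.41 N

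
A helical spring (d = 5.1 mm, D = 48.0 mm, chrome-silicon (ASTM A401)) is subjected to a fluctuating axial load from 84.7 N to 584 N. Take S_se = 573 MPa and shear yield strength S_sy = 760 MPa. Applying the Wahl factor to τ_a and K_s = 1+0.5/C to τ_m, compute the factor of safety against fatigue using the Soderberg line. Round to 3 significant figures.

1.12

C = D/d = 48.0/5.1 = 9.4118; K_W = (4C−1)/(4C−4)+0.615/C = 1.1545; K_s = 1+0.5/C = 1.0531
F_a = (F_max−F_min)/2 = 249.65 N; F_m = (F_max+F_min)/2 = 334.35 N
τ_a = K_W·8F_aD/(πd³) = 1.1545 × 230.04 = 265.58 MPa
τ_m = K_s·8F_mD/(πd³) = 1.0531 × 308.09 = 324.45 MPa
Soderberg: 1/n_f = τ_a/S_se + τ_m/S_sy = 265.58/573 + 324.45/760 = 0.46349 + 0.42691 = 0.89041
n_f = 1/0.89041 = 1.123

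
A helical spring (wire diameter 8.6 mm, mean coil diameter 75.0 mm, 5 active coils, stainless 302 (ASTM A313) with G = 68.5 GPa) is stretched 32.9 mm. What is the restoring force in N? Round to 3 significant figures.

731 N

k = Gd⁴/(8D³N_a) = (68.5×10³)(8.6⁴)/(8·75.0³·5) = 22.204 N/mm
F = k·δ = 22.204 × 32.9 = 730.53 N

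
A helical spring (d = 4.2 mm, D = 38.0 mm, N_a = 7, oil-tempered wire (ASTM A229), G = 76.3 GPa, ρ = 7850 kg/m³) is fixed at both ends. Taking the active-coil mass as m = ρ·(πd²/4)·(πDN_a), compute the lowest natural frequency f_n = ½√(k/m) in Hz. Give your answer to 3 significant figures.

146 Hz

k = Gd⁴/(8D³N_a) = (76.3×10³)(4.2⁴)/(8·38.0³·7) = 7.7265 N/mm = 7726.5 N/m
Wire length L = πDN_a = π·38.0·7 = 835.66 mm
m = ρ·(πd²/4)·L = 7850 × 13.854×10⁻⁶ m² × 0.83566 m = 0.090884 kg
f_n = ½√(k/m) = 0.5·√(7726.5/0.090884) = 0.5·√(85015) = 145.79 Hz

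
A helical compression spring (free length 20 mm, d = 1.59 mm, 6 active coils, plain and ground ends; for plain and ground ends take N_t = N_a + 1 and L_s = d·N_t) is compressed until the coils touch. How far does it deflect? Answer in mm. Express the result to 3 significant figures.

8.87 mm

N_t = 7; L_s = 1.59·7 = 11.13 mm
δ_solid = L₀ − L_s = 20 − 11.13 = 8.87 mm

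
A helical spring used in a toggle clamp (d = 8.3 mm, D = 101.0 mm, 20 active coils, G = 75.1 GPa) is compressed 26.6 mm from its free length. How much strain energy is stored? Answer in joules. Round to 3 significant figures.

k = Gd⁴/(8D³N_a) = (75.1×10³)(8.3⁴)/(8·101.0³·20) = 2.1621 N/mm
U = ½kδ² = 0.5 × 2.1621 × 26.6² = 764.89 N·mm = 0.76489 J

0.765 J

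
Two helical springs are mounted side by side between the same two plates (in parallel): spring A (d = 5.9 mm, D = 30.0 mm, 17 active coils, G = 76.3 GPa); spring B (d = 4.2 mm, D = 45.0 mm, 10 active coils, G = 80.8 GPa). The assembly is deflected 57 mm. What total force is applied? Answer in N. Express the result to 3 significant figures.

1630 N

k_A = Gd⁴/(8D³N_a) = (76.3×10³)(5.9⁴)/(8·30.0³·17) = 25.179 N/mm
k_B = Gd⁴/(8D³N_a) = (80.8×10³)(4.2⁴)/(8·45.0³·10) = 3.4489 N/mm
Parallel: k_eq = 25.179 + 3.4489 = 28.627 N/mm
F = k_eq·δ = 28.627·57 = 1631.8 N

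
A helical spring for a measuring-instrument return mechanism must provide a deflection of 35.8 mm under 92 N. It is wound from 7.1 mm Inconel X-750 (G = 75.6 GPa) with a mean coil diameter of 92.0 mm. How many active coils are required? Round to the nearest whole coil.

12

Required rate k = F/δ = 92/35.8 = 2.5698 N/mm
N_a = Gd⁴/(8D³k) = (75.6×10³ × 7.1⁴)/(8 × 92.0³ × 2.5698)
    = 1.92112e+08 / 1.60088e+07 = 12 → 12 coils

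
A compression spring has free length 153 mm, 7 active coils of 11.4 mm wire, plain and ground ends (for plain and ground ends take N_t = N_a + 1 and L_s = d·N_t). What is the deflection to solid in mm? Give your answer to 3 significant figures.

61.8 mm

N_t = 8; L_s = 11.4·8 = 91.2 mm
δ_solid = L₀ − L_s = 153 − 91.2 = 61.8 mm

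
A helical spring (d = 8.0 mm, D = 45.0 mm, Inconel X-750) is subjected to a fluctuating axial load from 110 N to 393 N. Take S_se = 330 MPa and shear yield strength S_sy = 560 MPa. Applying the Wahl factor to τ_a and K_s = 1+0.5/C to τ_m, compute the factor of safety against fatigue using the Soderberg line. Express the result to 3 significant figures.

C = D/d = 45.0/8.0 = 5.6250; K_W = (4C−1)/(4C−4)+0.615/C = 1.2715; K_s = 1+0.5/C = 1.0889
F_a = (F_max−F_min)/2 = 141.5 N; F_m = (F_max+F_min)/2 = 251.5 N
τ_a = K_W·8F_aD/(πd³) = 1.2715 × 31.669 = 40.267 MPa
τ_m = K_s·8F_mD/(πd³) = 1.0889 × 56.289 = 61.292 MPa
Soderberg: 1/n_f = τ_a/S_se + τ_m/S_sy = 40.267/330 + 61.292/560 = 0.12202 + 0.10945 = 0.23147
n_f = 1/0.23147 = 4.32

4.32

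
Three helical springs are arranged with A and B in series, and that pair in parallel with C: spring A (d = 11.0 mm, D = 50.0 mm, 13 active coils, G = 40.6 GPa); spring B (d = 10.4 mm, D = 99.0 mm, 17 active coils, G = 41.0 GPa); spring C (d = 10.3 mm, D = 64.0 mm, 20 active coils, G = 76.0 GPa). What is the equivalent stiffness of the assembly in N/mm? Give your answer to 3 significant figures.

k_A = Gd⁴/(8D³N_a) = (40.6×10³)(11.0⁴)/(8·50.0³·13) = 45.725 N/mm
k_B = Gd⁴/(8D³N_a) = (41.0×10³)(10.4⁴)/(8·99.0³·17) = 3.6347 N/mm
k_C = Gd⁴/(8D³N_a) = (76.0×10³)(10.3⁴)/(8·64.0³·20) = 20.394 N/mm
Springs A,B series: k_AB = 1/(1/45.725+1/3.6347) = 3.3671 N/mm; parallel with C: k_eq = 3.3671+20.394 = 23.761 N/mm

23.8 N/mm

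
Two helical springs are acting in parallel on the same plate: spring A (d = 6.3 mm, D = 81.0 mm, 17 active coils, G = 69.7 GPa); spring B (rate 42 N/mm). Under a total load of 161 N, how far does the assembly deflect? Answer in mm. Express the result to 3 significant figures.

k_A = Gd⁴/(8D³N_a) = (69.7×10³)(6.3⁴)/(8·81.0³·17) = 1.5192 N/mm
Parallel: k_eq = 1.5192 + 42 = 43.519 N/mm
δ = F/k_eq = 161/43.519 = 3.6995 mm

3.70 mm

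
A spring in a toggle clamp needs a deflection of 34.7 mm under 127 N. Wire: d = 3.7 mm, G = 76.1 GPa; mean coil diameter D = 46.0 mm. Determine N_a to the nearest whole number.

5

Required rate k = F/δ = 127/34.7 = 3.6599 N/mm
N_a = Gd⁴/(8D³k) = (76.1×10³ × 3.7⁴)/(8 × 46.0³ × 3.6599)
    = 1.42624e+07 / 2.84995e+06 = 5.004 → 5 coils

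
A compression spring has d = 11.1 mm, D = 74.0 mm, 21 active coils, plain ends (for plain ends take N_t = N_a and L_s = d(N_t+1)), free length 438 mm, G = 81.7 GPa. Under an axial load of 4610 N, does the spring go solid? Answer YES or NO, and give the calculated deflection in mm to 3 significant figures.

k = Gd⁴/(8D³N_a) = (81.7×10³)(11.1⁴)/(8·74.0³·21) = 18.218 N/mm
N_t = 21; L_s = 11.1·22 = 244.2 mm; δ_solid = L₀ − L_s = 438 − 244.2 = 193.8 mm
δ = F/k = 4610/18.218 = 253.04 mm
δ ≥ δ_solid → spring goes solid

YES, δ = 253 mm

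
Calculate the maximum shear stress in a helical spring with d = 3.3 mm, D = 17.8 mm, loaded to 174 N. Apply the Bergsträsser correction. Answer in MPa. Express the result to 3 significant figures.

279 MPa

Spring index C = D/d = 17.8/3.3 = 5.3939
K_B = (4C+2)/(4C−3) = 23.576/18.576 = 1.2692
τ₀ = 8FD/(πd³) = 8·174·17.8/(π·3.3³) = 24777.6/112.9 = 219.47 MPa
τ_max = K·τ₀ = 1.2692 × 219.47 = 278.54 MPa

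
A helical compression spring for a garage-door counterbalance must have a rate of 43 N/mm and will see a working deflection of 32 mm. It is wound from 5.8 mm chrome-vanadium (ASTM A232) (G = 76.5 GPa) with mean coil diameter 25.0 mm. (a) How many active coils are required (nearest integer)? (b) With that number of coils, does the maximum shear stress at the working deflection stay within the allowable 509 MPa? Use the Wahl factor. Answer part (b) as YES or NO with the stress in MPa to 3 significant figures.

N_a = Gd⁴/(8D³k) = (76.5×10³)(5.8⁴)/(8·25.0³·43) = 16.11 → N_a = 16
Actual rate k = Gd⁴/(8D³·16) = 43.286 N/mm
Working load F = kδ = 43.286·32 = 1385.1 N
C = 25.0/5.8 = 4.3103; K_W = (4C−1)/(4C−4)+0.615/C = 1.3692
τ_max = K_W·8FD/(πd³) = 1.3692·451.95 = 618.83 MPa
τ_max > 509 MPa → exceeds allowable

(a) 16 coils; (b) NO, τ_max = 619 MPa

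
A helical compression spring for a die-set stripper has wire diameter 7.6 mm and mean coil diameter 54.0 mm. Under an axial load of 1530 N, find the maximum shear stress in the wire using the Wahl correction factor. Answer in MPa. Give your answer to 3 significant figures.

580 MPa

Spring index C = D/d = 54.0/7.6 = 7.1053
K_W = (4C−1)/(4C−4) + 0.615/C = 27.421/24.421 + 0.0866 = 1.2094
τ₀ = 8FD/(πd³) = 8·1530·54.0/(π·7.6³) = 660960/1379.1 = 479.27 MPa
τ_max = K·τ₀ = 1.2094 × 479.27 = 579.64 MPa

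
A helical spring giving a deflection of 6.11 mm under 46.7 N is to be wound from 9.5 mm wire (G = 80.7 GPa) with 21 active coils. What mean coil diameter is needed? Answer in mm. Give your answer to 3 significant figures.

80.0 mm

Required rate k = F/δ = 46.7/6.11 = 7.6432 N/mm
D = (Gd⁴/(8N_a·k))^(1/3) = (80.7×10³·9.5⁴/(8·21·7.6432))^(1/3)
  = (511897)^(1/3) = 79.9947 mm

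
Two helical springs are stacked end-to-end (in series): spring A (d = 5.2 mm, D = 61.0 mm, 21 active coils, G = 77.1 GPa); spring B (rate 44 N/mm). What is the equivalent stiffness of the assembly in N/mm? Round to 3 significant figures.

1.43 N/mm

k_A = Gd⁴/(8D³N_a) = (77.1×10³)(5.2⁴)/(8·61.0³·21) = 1.4783 N/mm
Series: 1/k_eq = 1/1.4783 + 1/44 = 0.69917; k_eq = 1.4303 N/mm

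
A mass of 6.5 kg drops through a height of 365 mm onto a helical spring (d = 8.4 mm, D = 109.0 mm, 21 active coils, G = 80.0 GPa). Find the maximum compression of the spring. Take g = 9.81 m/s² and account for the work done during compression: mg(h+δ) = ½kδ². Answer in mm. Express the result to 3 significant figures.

198 mm

k = Gd⁴/(8D³N_a) = (80.0×10³)(8.4⁴)/(8·109.0³·21) = 1.8307 N/mm
W = mg = 6.5 × 9.81 = 63.765 N
½kδ² − Wδ − Wh = 0 → δ = (W + √(W² + 2kWh))/k
δ = (63.765 + √(4066 + 85216.5))/1.8307 = (63.765 + 298.8)/1.8307 = 198.05 mm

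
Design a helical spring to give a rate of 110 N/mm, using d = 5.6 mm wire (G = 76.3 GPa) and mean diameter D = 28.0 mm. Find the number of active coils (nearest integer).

4

N_a = Gd⁴/(8D³k) = (76.3×10³ × 5.6⁴)/(8 × 28.0³ × 110)
    = 7.50372e+07 / 1.93178e+07 = 3.884 → 4 coils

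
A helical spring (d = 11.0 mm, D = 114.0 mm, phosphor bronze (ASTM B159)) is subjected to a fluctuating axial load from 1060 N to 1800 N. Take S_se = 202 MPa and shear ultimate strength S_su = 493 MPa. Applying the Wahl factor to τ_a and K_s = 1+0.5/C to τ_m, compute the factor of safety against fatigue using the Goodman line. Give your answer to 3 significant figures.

0.894

C = D/d = 114.0/11.0 = 10.3636; K_W = (4C−1)/(4C−4)+0.615/C = 1.1394; K_s = 1+0.5/C = 1.0482
F_a = (F_max−F_min)/2 = 370 N; F_m = (F_max+F_min)/2 = 1430 N
τ_a = K_W·8F_aD/(πd³) = 1.1394 × 80.699 = 91.952 MPa
τ_m = K_s·8F_mD/(πd³) = 1.0482 × 311.89 = 326.94 MPa
Goodman: 1/n_f = τ_a/S_se + τ_m/S_su = 91.952/202 + 326.94/493 = 0.45521 + 0.66316 = 1.1184
n_f = 1/1.1184 = 0.8942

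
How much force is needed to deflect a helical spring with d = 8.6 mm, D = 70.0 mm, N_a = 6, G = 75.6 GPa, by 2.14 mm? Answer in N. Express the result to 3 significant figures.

k = Gd⁴/(8D³N_a) = (75.6×10³)(8.6⁴)/(8·70.0³·6) = 25.118 N/mm
F = k·δ = 25.118 × 2.14 = 53.752 N

53.8 N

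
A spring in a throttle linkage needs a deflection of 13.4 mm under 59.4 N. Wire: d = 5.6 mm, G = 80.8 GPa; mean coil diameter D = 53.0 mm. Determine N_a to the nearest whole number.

Required rate k = F/δ = 59.4/13.4 = 4.4328 N/mm
N_a = Gd⁴/(8D³k) = (80.8×10³ × 5.6⁴)/(8 × 53.0³ × 4.4328)
    = 7.94627e+07 / 5.27958e+06 = 15.05 → 15 coils

15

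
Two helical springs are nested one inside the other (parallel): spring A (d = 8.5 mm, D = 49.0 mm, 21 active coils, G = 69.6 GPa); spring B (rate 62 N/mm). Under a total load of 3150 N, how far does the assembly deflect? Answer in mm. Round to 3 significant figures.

39.2 mm

k_A = Gd⁴/(8D³N_a) = (69.6×10³)(8.5⁴)/(8·49.0³·21) = 18.382 N/mm
Parallel: k_eq = 18.382 + 62 = 80.382 N/mm
δ = F/k_eq = 3150/80.382 = 39.188 mm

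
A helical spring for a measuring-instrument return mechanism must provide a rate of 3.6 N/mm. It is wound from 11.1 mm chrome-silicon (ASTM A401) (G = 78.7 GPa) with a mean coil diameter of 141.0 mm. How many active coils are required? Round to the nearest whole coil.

15

N_a = Gd⁴/(8D³k) = (78.7×10³ × 11.1⁴)/(8 × 141.0³ × 3.6)
    = 1.19472e+09 / 8.07328e+07 = 14.8 → 15 coils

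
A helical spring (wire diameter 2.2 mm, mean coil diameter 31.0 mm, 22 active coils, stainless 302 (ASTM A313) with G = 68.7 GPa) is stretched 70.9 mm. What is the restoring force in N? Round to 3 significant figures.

k = Gd⁴/(8D³N_a) = (68.7×10³)(2.2⁴)/(8·31.0³·22) = 0.30694 N/mm
F = k·δ = 0.30694 × 70.9 = 21.762 N

21.8 N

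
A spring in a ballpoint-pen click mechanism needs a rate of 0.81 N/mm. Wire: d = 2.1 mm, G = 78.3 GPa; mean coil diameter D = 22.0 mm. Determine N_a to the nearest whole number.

22

N_a = Gd⁴/(8D³k) = (78.3×10³ × 2.1⁴)/(8 × 22.0³ × 0.81)
    = 1.52279e+06 / 68999 = 22.07 → 22 coils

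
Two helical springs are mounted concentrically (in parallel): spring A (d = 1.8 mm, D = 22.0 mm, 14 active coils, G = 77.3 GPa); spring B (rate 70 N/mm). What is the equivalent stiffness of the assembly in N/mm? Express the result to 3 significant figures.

70.7 N/mm

k_A = Gd⁴/(8D³N_a) = (77.3×10³)(1.8⁴)/(8·22.0³·14) = 0.68043 N/mm
Parallel: k_eq = 0.68043 + 70 = 70.68 N/mm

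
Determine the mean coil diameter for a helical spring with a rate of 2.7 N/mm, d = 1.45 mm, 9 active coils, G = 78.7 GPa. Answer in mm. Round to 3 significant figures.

12.1 mm

D = (Gd⁴/(8N_a·k))^(1/3) = (78.7×10³·1.45⁴/(8·9·2.7))^(1/3)
  = (1789.58)^(1/3) = 12.1409 mm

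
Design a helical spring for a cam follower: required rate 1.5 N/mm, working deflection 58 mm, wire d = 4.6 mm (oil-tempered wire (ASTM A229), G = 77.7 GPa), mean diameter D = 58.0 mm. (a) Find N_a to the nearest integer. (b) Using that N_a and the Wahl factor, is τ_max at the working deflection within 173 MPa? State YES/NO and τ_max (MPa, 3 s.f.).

N_a = Gd⁴/(8D³k) = (77.7×10³)(4.6⁴)/(8·58.0³·1.5) = 14.86 → N_a = 15
Actual rate k = Gd⁴/(8D³·15) = 1.4859 N/mm
Working load F = kδ = 1.4859·58 = 86.182 N
C = 58.0/4.6 = 12.6087; K_W = (4C−1)/(4C−4)+0.615/C = 1.1134
τ_max = K_W·8FD/(πd³) = 1.1134·130.77 = 145.6 MPa
τ_max ≤ 173 MPa → acceptable

(a) 15 coils; (b) YES, τ_max = 146 MPa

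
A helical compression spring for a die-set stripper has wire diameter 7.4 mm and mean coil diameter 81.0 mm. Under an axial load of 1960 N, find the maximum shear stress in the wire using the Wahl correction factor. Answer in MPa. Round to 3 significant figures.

Spring index C = D/d = 81.0/7.4 = 10.9459
K_W = (4C−1)/(4C−4) + 0.615/C = 42.784/39.784 + 0.0562 = 1.1316
τ₀ = 8FD/(πd³) = 8·1960·81.0/(π·7.4³) = 1.27008e+06/1273 = 997.67 MPa
τ_max = K·τ₀ = 1.1316 × 997.67 = 1129 MPa

1130 MPa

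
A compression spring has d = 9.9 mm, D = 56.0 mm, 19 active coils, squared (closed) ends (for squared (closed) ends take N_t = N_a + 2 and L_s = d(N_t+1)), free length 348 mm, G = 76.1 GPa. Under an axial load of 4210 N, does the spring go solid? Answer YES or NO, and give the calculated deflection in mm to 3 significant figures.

YES, δ = 154 mm

k = Gd⁴/(8D³N_a) = (76.1×10³)(9.9⁴)/(8·56.0³·19) = 27.385 N/mm
N_t = 21; L_s = 9.9·22 = 217.8 mm; δ_solid = L₀ − L_s = 348 − 217.8 = 130.2 mm
δ = F/k = 4210/27.385 = 153.73 mm
δ ≥ δ_solid → spring goes solid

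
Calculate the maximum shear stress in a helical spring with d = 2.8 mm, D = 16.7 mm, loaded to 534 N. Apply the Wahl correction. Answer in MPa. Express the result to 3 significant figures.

1300 MPa

Spring index C = D/d = 16.7/2.8 = 5.9643
K_W = (4C−1)/(4C−4) + 0.615/C = 22.857/19.857 + 0.1031 = 1.2542
τ₀ = 8FD/(πd³) = 8·534·16.7/(π·2.8³) = 71342.4/68.964 = 1034.5 MPa
τ_max = K·τ₀ = 1.2542 × 1034.5 = 1297.4 MPa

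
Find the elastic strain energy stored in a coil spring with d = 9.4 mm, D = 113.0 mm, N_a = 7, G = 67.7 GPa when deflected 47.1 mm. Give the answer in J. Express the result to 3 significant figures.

7.26 J

k = Gd⁴/(8D³N_a) = (67.7×10³)(9.4⁴)/(8·113.0³·7) = 6.5415 N/mm
U = ½kδ² = 0.5 × 6.5415 × 47.1² = 7255.9 N·mm = 7.2559 J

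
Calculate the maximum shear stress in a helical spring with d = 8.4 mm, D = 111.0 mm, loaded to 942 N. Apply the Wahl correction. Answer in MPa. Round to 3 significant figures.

498 MPa

Spring index C = D/d = 111.0/8.4 = 13.2143
K_W = (4C−1)/(4C−4) + 0.615/C = 51.857/48.857 + 0.0465 = 1.1079
τ₀ = 8FD/(πd³) = 8·942·111.0/(π·8.4³) = 836496/1862 = 449.24 MPa
τ_max = K·τ₀ = 1.1079 × 449.24 = 497.73 MPa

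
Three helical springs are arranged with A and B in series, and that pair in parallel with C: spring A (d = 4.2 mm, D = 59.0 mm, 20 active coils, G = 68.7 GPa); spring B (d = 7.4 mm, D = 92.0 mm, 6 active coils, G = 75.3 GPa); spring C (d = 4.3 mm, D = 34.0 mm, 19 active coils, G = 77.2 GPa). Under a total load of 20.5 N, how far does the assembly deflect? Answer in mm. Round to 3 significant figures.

4.10 mm

k_A = Gd⁴/(8D³N_a) = (68.7×10³)(4.2⁴)/(8·59.0³·20) = 0.65055 N/mm
k_B = Gd⁴/(8D³N_a) = (75.3×10³)(7.4⁴)/(8·92.0³·6) = 6.0411 N/mm
k_C = Gd⁴/(8D³N_a) = (77.2×10³)(4.3⁴)/(8·34.0³·19) = 4.4178 N/mm
Springs A,B series: k_AB = 1/(1/0.65055+1/6.0411) = 0.5873 N/mm; parallel with C: k_eq = 0.5873+4.4178 = 5.0051 N/mm
δ = F/k_eq = 20.5/5.0051 = 4.0958 mm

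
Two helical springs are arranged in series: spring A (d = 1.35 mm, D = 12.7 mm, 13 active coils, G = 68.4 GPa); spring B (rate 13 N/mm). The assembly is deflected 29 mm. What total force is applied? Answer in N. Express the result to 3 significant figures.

28.6 N

k_A = Gd⁴/(8D³N_a) = (68.4×10³)(1.35⁴)/(8·12.7³·13) = 1.0665 N/mm
Series: 1/k_eq = 1/1.0665 + 1/13 = 1.0146; k_eq = 0.98561 N/mm
F = k_eq·δ = 0.98561·29 = 28.583 N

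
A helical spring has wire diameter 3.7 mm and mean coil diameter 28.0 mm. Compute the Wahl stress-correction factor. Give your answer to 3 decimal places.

1.195

C = D/d = 28.0/3.7 = 7.5676
K_W = (4C−1)/(4C−4) + 0.615/C = 29.270/26.270 + 0.0813 = 1.1955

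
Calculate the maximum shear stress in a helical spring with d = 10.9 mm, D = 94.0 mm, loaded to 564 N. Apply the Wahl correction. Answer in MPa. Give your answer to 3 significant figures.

122 MPa

Spring index C = D/d = 94.0/10.9 = 8.6239
K_W = (4C−1)/(4C−4) + 0.615/C = 33.495/30.495 + 0.0713 = 1.1697
τ₀ = 8FD/(πd³) = 8·564·94.0/(π·10.9³) = 424128/4068.5 = 104.25 MPa
τ_max = K·τ₀ = 1.1697 × 104.25 = 121.94 MPa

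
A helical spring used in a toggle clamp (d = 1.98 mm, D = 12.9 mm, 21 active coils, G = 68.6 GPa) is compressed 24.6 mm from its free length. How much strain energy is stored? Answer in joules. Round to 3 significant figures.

k = Gd⁴/(8D³N_a) = (68.6×10³)(1.98⁴)/(8·12.9³·21) = 2.9235 N/mm
U = ½kδ² = 0.5 × 2.9235 × 24.6² = 884.6 N·mm = 0.8846 J

0.885 J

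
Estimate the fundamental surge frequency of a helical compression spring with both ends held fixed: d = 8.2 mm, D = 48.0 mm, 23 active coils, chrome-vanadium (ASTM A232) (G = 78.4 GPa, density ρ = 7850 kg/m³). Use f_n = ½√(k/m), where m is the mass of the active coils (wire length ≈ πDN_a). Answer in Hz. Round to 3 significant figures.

55.0 Hz

k = Gd⁴/(8D³N_a) = (78.4×10³)(8.2⁴)/(8·48.0³·23) = 17.419 N/mm = 17419 N/m
Wire length L = πDN_a = π·48.0·23 = 3468.3 mm
m = ρ·(πd²/4)·L = 7850 × 52.81×10⁻⁶ m² × 3.4683 m = 1.4378 kg
f_n = ½√(k/m) = 0.5·√(17419/1.4378) = 0.5·√(12115) = 55.034 Hz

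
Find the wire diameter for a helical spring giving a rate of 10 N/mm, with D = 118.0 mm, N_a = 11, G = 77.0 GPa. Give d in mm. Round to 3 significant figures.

11.7 mm

d = (8D³N_a·k / G)^(1/4) = (8·118.0³·11·10 / (77.0×10³))^0.25
  = (18778)^0.25 = 11.7060 mm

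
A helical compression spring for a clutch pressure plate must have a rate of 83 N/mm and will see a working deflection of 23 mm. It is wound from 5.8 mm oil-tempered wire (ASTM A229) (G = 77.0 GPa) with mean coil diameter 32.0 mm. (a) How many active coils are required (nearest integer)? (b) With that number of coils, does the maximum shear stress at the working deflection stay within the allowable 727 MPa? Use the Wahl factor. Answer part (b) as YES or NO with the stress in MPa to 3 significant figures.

N_a = Gd⁴/(8D³k) = (77.0×10³)(5.8⁴)/(8·32.0³·83) = 4.005 → N_a = 4
Actual rate k = Gd⁴/(8D³·4) = 83.1 N/mm
Working load F = kδ = 83.1·23 = 1911.3 N
C = 32.0/5.8 = 5.5172; K_W = (4C−1)/(4C−4)+0.615/C = 1.2775
τ_max = K_W·8FD/(πd³) = 1.2775·798.25 = 1019.8 MPa
τ_max > 727 MPa → exceeds allowable

(a) 4 coils; (b) NO, τ_max = 1020 MPa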